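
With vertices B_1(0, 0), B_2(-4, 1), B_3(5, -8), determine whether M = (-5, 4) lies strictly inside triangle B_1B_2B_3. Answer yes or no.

Barycentric coordinates of M: (2/3, 20/27, -11/27).
The three coordinates are positive, positive, negative; a point is interior exactly when all three are positive.

no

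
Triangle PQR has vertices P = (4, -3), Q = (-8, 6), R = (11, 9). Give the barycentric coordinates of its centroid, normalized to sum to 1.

(1/3, 1/3, 1/3)

The centroid is the average of the vertices, so each weight is 1/3.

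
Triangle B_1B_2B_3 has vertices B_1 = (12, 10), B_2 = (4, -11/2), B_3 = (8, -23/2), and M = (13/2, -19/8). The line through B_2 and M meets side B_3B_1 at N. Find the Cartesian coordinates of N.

Barycentric coordinates of M with respect to B_1B_2B_3: (1/4, 5/8, 1/8).
On side B_3B_1 the B_2-coordinate is zero; dropping M's B_2-weight 5/8 and renormalizing the remaining 1/8 : 1/4 gives weights 1/3, 2/3 on B_3, B_1.
N = (1/3)·(8, -23/2) + (2/3)·(12, 10) = (32/3, 17/6).

(32/3, 17/6)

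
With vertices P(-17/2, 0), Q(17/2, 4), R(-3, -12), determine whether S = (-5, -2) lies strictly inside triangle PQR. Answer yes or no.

yes

Barycentric coordinates of S: (147/226, 31/226, 24/113).
The three coordinates are positive, positive, positive; a point is interior exactly when all three are positive.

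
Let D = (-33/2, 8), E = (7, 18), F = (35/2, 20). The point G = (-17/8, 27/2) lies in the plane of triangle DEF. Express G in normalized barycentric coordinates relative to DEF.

Signed area of the reference triangle: [DEF] = ½·((-33/2)·(18−20) + 7·(20−8) + (35/2)·(8−18)) = ½·(33 + 84 − 175) = -29.
[GEF] = ½·((-17/8)·(18−20) + 7·(20−(27/2)) + (35/2)·(27/2−18)) = ½·(17/4 + 91/2 − 315/4) = -29/2, so the D-coordinate is (-29/2)/(-29) = 1/2.
[DGF] = ½·((-33/2)·(27/2−20) + (-17/8)·(20−8) + (35/2)·(8−(27/2))) = ½·(429/4 − 51/2 − 385/4) = -29/4, so the E-coordinate is 1/4.
[DEG] = ½·((-33/2)·(18−(27/2)) + 7·(27/2−8) + (-17/8)·(8−18)) = ½·(-297/4 + 77/2 + 85/4) = -29/4, so the F-coordinate is 1/4.

(1/2, 1/4, 1/4)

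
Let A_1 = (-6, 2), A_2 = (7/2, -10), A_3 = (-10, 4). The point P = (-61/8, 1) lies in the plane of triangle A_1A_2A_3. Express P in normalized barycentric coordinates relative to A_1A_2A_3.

Signed area of the reference triangle: [A_1A_2A_3] = ½·((-6)·(-10−4) + (7/2)·(4−2) + (-10)·(2−(-10))) = ½·(84 + 7 − 120) = -29/2.
[PA_2A_3] = ½·((-61/8)·(-10−4) + (7/2)·(4−1) + (-10)·(1−(-10))) = ½·(427/4 + 21/2 − 110) = 29/8, so the A_1-coordinate is (29/8)/(-29/2) = -1/4.
[A_1PA_3] = ½·((-6)·(1−4) + (-61/8)·(4−2) + (-10)·(2−1)) = ½·(18 − 61/4 − 10) = -29/8, so the A_2-coordinate is 1/4.
[A_1A_2P] = ½·((-6)·(-10−1) + (7/2)·(1−2) + (-61/8)·(2−(-10))) = ½·(66 − 7/2 − 183/2) = -29/2, so the A_3-coordinate is 1.
Check: -1/4 + 1/4 + 1 = 1.

(-1/4, 1/4, 1)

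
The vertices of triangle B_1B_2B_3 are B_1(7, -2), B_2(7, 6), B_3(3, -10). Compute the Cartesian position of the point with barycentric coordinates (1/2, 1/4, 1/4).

(6, -2)

M = (1/2)·B_1 + (1/4)·B_2 + (1/4)·B_3.
x-coordinate: (1/2)·7 + (1/4)·7 + (1/4)·3 = 6.
y-coordinate: (1/2)·(-2) + (1/4)·6 + (1/4)·(-10) = -2.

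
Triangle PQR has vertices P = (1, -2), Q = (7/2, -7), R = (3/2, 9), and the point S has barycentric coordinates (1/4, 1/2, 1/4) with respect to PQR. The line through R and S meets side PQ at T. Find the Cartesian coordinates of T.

(8/3, -16/3)

Line RS meets PQ where the R-coordinate vanishes; zeroing S's R-weight and renormalizing leaves P, Q-weights 1/4 : 1/2 → (1/3, 2/3).
So T = (1/3)·P + (2/3)·Q = (8/3, -16/3).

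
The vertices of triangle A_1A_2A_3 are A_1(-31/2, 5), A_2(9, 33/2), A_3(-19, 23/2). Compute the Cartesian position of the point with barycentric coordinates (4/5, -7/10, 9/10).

P = (4/5)·A_1 + (-7/10)·A_2 + (9/10)·A_3.
x-coordinate: (4/5)·(-31/2) + (-7/10)·9 + (9/10)·(-19) = -179/5.
y-coordinate: (4/5)·5 + (-7/10)·(33/2) + (9/10)·(23/2) = 14/5.

(-179/5, 14/5)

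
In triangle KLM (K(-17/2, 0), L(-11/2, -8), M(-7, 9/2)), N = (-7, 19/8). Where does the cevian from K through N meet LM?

Barycentric coordinates of N with respect to KLM: (1/8, 1/8, 3/4).
On side LM the K-coordinate is zero; dropping N's K-weight 1/8 and renormalizing the remaining 1/8 : 3/4 gives weights 1/7, 6/7 on L, M.
J = (1/7)·(-11/2, -8) + (6/7)·(-7, 9/2) = (-95/14, 19/7).

(-95/14, 19/7)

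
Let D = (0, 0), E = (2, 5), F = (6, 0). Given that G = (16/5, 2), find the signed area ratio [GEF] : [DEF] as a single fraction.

1/5

[DEF] = ½·(0·(5−0) + 2·(0−0) + 6·(0−5)) = ½·(0 + 0 − 30) = -15.
[GEF] = ½·((16/5)·(5−0) + 2·(0−2) + 6·(2−5)) = ½·(16 − 4 − 18) = -3, so the ratio is (-3)/(-15) = 1/5.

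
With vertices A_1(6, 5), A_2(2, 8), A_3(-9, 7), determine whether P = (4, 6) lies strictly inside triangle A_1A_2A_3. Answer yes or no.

yes

Barycentric coordinates of P: (24/37, 11/37, 2/37).
The three coordinates are positive, positive, positive; a point is interior exactly when all three are positive.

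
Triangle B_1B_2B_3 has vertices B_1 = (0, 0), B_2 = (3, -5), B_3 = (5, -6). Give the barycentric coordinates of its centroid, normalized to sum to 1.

(1/3, 1/3, 1/3)

The centroid is the average of the vertices, so each weight is 1/3.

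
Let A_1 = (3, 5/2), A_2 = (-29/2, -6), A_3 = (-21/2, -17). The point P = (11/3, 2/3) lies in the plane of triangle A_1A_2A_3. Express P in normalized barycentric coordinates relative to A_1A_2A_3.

(1, -1/6, 1/6)

Signed area of the reference triangle: [A_1A_2A_3] = ½·(3·(-6−(-17)) + (-29/2)·(-17−(5/2)) + (-21/2)·(5/2−(-6))) = ½·(33 + 1131/4 − 357/4) = 453/4.
[PA_2A_3] = ½·((11/3)·(-6−(-17)) + (-29/2)·(-17−(2/3)) + (-21/2)·(2/3−(-6))) = ½·(121/3 + 1537/6 − 70) = 453/4, so the A_1-coordinate is (453/4)/(453/4) = 1.
[A_1PA_3] = ½·(3·(2/3−(-17)) + (11/3)·(-17−(5/2)) + (-21/2)·(5/2−(2/3))) = ½·(53 − 143/2 − 77/4) = -151/8, so the A_2-coordinate is -1/6.
[A_1A_2P] = ½·(3·(-6−(2/3)) + (-29/2)·(2/3−(5/2)) + (11/3)·(5/2−(-6))) = ½·(-20 + 319/12 + 187/6) = 151/8, so the A_3-coordinate is 1/6.
Check: 1 − 1/6 + 1/6 = 1.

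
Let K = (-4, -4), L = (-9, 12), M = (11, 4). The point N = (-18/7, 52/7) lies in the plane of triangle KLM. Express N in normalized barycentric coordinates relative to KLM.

(1/7, 4/7, 2/7)

Signed area of the reference triangle: [KLM] = ½·((-4)·(12−4) + (-9)·(4−(-4)) + 11·(-4−12)) = ½·(-32 − 72 − 176) = -140.
[NLM] = ½·((-18/7)·(12−4) + (-9)·(4−(52/7)) + 11·(52/7−12)) = ½·(-144/7 + 216/7 − 352/7) = -20, so the K-coordinate is (-20)/(-140) = 1/7.
[KNM] = ½·((-4)·(52/7−4) + (-18/7)·(4−(-4)) + 11·(-4−(52/7))) = ½·(-96/7 − 144/7 − 880/7) = -80, so the L-coordinate is 4/7.
[KLN] = ½·((-4)·(12−(52/7)) + (-9)·(52/7−(-4)) + (-18/7)·(-4−12)) = ½·(-128/7 − 720/7 + 288/7) = -40, so the M-coordinate is 2/7.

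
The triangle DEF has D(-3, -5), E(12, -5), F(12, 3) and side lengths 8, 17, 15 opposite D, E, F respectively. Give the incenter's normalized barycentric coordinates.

(1/5, 17/40, 3/8)

The incenter has barycentric coordinates proportional to the opposite side lengths: (8 : 17 : 15).
Normalizing by 8+17+15 = 40 gives (1/5, 17/40, 3/8).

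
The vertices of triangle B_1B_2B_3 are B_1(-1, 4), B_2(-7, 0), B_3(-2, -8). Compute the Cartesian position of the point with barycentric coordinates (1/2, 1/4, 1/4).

(-11/4, 0)

M = (1/2)·B_1 + (1/4)·B_2 + (1/4)·B_3.
x-coordinate: (1/2)·(-1) + (1/4)·(-7) + (1/4)·(-2) = -11/4.
y-coordinate: (1/2)·4 + (1/4)·0 + (1/4)·(-8) = 0.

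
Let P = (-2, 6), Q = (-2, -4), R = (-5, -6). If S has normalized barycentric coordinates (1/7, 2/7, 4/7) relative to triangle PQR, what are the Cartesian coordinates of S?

S = (1/7)·P + (2/7)·Q + (4/7)·R.
x-coordinate: (1/7)·(-2) + (2/7)·(-2) + (4/7)·(-5) = -26/7.
y-coordinate: (1/7)·6 + (2/7)·(-4) + (4/7)·(-6) = -26/7.

(-26/7, -26/7)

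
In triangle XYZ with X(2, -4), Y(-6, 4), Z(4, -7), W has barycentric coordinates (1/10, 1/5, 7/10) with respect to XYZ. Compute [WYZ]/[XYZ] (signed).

1/10

The signed ratio [WYZ]/[XYZ] equals the barycentric coordinate of W at vertex X, which is 1/10.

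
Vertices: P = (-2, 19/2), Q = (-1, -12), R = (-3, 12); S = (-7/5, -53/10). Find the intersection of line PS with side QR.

Barycentric coordinates of S with respect to PQR: (1/5, 7/10, 1/10).
On side QR the P-coordinate is zero; dropping S's P-weight 1/5 and renormalizing the remaining 7/10 : 1/10 gives weights 7/8, 1/8 on Q, R.
T = (7/8)·(-1, -12) + (1/8)·(-3, 12) = (-5/4, -9).

(-5/4, -9)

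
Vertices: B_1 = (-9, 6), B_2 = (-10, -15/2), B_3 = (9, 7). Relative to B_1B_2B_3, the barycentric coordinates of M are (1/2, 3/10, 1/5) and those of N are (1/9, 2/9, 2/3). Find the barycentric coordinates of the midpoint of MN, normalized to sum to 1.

(11/36, 47/180, 13/30)

Since both coordinate triples sum to 1, the midpoint's barycentrics are the componentwise average.
(1/2+1/9)/2 = 11/36; similarly 47/180 and 13/30.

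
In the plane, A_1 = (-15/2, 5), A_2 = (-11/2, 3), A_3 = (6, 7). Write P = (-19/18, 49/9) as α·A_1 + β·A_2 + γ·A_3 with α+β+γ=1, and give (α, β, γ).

(1/3, 2/9, 4/9)

Signed area of the reference triangle: [A_1A_2A_3] = ½·((-15/2)·(3−7) + (-11/2)·(7−5) + 6·(5−3)) = ½·(30 − 11 + 12) = 31/2.
[PA_2A_3] = ½·((-19/18)·(3−7) + (-11/2)·(7−(49/9)) + 6·(49/9−3)) = ½·(38/9 − 77/9 + 44/3) = 31/6, so the A_1-coordinate is (31/6)/(31/2) = 1/3.
[A_1PA_3] = ½·((-15/2)·(49/9−7) + (-19/18)·(7−5) + 6·(5−(49/9))) = ½·(35/3 − 19/9 − 8/3) = 31/9, so the A_2-coordinate is 2/9.
[A_1A_2P] = ½·((-15/2)·(3−(49/9)) + (-11/2)·(49/9−5) + (-19/18)·(5−3)) = ½·(55/3 − 22/9 − 19/9) = 62/9, so the A_3-coordinate is 4/9.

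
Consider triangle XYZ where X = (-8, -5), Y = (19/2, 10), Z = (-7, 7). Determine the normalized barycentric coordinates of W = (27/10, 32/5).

Signed area of the reference triangle: [XYZ] = ½·((-8)·(10−7) + (19/2)·(7−(-5)) + (-7)·(-5−10)) = ½·(-24 + 114 + 105) = 195/2.
[WYZ] = ½·((27/10)·(10−7) + (19/2)·(7−(32/5)) + (-7)·(32/5−10)) = ½·(81/10 + 57/10 + 126/5) = 39/2, so the X-coordinate is (39/2)/(195/2) = 1/5.
[XWZ] = ½·((-8)·(32/5−7) + (27/10)·(7−(-5)) + (-7)·(-5−(32/5))) = ½·(24/5 + 162/5 + 399/5) = 117/2, so the Y-coordinate is 3/5.
[XYW] = ½·((-8)·(10−(32/5)) + (19/2)·(32/5−(-5)) + (27/10)·(-5−10)) = ½·(-144/5 + 1083/10 − 81/2) = 39/2, so the Z-coordinate is 1/5.

(1/5, 3/5, 1/5)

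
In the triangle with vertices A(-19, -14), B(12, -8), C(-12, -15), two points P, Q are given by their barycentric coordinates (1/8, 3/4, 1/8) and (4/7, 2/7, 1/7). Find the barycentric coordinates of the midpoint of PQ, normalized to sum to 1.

Since both coordinate triples sum to 1, the midpoint's barycentrics are the componentwise average.
(1/8+4/7)/2 = 39/112; similarly 29/56 and 15/112.

(39/112, 29/56, 15/112)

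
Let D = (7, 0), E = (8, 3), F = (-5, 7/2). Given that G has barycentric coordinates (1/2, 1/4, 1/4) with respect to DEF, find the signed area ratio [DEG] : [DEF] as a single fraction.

1/4

The signed ratio [DEG]/[DEF] equals the barycentric coordinate of G at vertex F, which is 1/4.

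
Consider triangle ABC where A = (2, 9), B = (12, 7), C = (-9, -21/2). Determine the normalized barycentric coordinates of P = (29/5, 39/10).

(1/5, 3/5, 1/5)

Signed area of the reference triangle: [ABC] = ½·(2·(7−(-21/2)) + 12·(-21/2−9) + (-9)·(9−7)) = ½·(35 − 234 − 18) = -217/2.
[PBC] = ½·((29/5)·(7−(-21/2)) + 12·(-21/2−(39/10)) + (-9)·(39/10−7)) = ½·(203/2 − 864/5 + 279/10) = -217/10, so the A-coordinate is (-217/10)/(-217/2) = 1/5.
[APC] = ½·(2·(39/10−(-21/2)) + (29/5)·(-21/2−9) + (-9)·(9−(39/10))) = ½·(144/5 − 1131/10 − 459/10) = -651/10, so the B-coordinate is 3/5.
[ABP] = ½·(2·(7−(39/10)) + 12·(39/10−9) + (29/5)·(9−7)) = ½·(31/5 − 306/5 + 58/5) = -217/10, so the C-coordinate is 1/5.
Check: 1/5 + 3/5 + 1/5 = 1.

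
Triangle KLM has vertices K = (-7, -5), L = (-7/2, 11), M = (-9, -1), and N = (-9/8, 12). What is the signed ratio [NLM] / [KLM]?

1/2

[KLM] = ½·((-7)·(11−(-1)) + (-7/2)·(-1−(-5)) + (-9)·(-5−11)) = ½·(-84 − 14 + 144) = 23.
[NLM] = ½·((-9/8)·(11−(-1)) + (-7/2)·(-1−12) + (-9)·(12−11)) = ½·(-27/2 + 91/2 − 9) = 23/2, so the ratio is (23/2)/23 = 1/2.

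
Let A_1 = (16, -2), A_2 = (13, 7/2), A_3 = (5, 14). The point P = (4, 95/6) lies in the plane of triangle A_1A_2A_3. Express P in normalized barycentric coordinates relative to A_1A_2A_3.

Signed area of the reference triangle: [A_1A_2A_3] = ½·(16·(7/2−14) + 13·(14−(-2)) + 5·(-2−(7/2))) = ½·(-168 + 208 − 55/2) = 25/4.
[PA_2A_3] = ½·(4·(7/2−14) + 13·(14−(95/6)) + 5·(95/6−(7/2))) = ½·(-42 − 143/6 + 185/3) = -25/12, so the A_1-coordinate is (-25/12)/(25/4) = -1/3.
[A_1PA_3] = ½·(16·(95/6−14) + 4·(14−(-2)) + 5·(-2−(95/6))) = ½·(88/3 + 64 − 535/6) = 25/12, so the A_2-coordinate is 1/3.
[A_1A_2P] = ½·(16·(7/2−(95/6)) + 13·(95/6−(-2)) + 4·(-2−(7/2))) = ½·(-592/3 + 1391/6 − 22) = 25/4, so the A_3-coordinate is 1.
Check: -1/3 + 1/3 + 1 = 1.

(-1/3, 1/3, 1)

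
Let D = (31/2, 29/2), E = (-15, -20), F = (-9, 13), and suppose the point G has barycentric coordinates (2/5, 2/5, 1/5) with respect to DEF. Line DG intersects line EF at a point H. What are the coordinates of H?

(-13, -9)

Line DG meets EF where the D-coordinate vanishes; zeroing G's D-weight and renormalizing leaves E, F-weights 2/5 : 1/5 → (2/3, 1/3).
So H = (2/3)·E + (1/3)·F = (-13, -9).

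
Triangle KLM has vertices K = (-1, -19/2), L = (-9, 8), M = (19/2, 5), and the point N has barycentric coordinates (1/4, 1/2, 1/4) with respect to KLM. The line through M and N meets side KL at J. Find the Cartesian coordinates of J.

Line MN meets KL where the M-coordinate vanishes; zeroing N's M-weight and renormalizing leaves K, L-weights 1/4 : 1/2 → (1/3, 2/3).
So J = (1/3)·K + (2/3)·L = (-19/3, 13/6).

(-19/3, 13/6)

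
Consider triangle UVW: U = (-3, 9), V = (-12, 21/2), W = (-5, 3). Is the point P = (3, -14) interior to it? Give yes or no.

Barycentric coordinates of P: (-59/57, -82/57, 66/19).
The three coordinates are negative, negative, positive; a point is interior exactly when all three are positive.

no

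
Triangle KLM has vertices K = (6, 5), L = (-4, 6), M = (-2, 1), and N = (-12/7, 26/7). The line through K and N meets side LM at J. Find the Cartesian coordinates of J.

(-3, 7/2)

Barycentric coordinates of N with respect to KLM: (1/7, 3/7, 3/7).
On side LM the K-coordinate is zero; dropping N's K-weight 1/7 and renormalizing the remaining 3/7 : 3/7 gives weights 1/2, 1/2 on L, M.
J = (1/2)·(-4, 6) + (1/2)·(-2, 1) = (-3, 7/2).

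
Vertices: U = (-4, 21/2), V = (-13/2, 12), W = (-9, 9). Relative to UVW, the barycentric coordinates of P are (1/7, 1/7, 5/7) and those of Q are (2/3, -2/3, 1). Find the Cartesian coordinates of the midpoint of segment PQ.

Barycentric coordinates of the midpoint are the average: (17/42, -11/42, 6/7).
Converting: (17/42)·U + (-11/42)·V + (6/7)·W = (-641/84, 247/28).

(-641/84, 247/28)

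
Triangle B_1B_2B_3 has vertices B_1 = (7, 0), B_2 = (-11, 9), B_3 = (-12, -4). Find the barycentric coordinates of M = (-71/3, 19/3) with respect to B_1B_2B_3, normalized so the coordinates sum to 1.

Signed area of the reference triangle: [B_1B_2B_3] = ½·(7·(9−(-4)) + (-11)·(-4−0) + (-12)·(0−9)) = ½·(91 + 44 + 108) = 243/2.
[MB_2B_3] = ½·((-71/3)·(9−(-4)) + (-11)·(-4−(19/3)) + (-12)·(19/3−9)) = ½·(-923/3 + 341/3 + 32) = -81, so the B_1-coordinate is (-81)/(243/2) = -2/3.
[B_1MB_3] = ½·(7·(19/3−(-4)) + (-71/3)·(-4−0) + (-12)·(0−(19/3))) = ½·(217/3 + 284/3 + 76) = 243/2, so the B_2-coordinate is 1.
[B_1B_2M] = ½·(7·(9−(19/3)) + (-11)·(19/3−0) + (-71/3)·(0−9)) = ½·(56/3 − 209/3 + 213) = 81, so the B_3-coordinate is 2/3.

(-2/3, 1, 2/3)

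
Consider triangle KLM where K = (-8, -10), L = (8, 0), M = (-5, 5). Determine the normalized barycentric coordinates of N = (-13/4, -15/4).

(1/2, 1/4, 1/4)

Signed area of the reference triangle: [KLM] = ½·((-8)·(0−5) + 8·(5−(-10)) + (-5)·(-10−0)) = ½·(40 + 120 + 50) = 105.
[NLM] = ½·((-13/4)·(0−5) + 8·(5−(-15/4)) + (-5)·(-15/4−0)) = ½·(65/4 + 70 + 75/4) = 105/2, so the K-coordinate is (105/2)/105 = 1/2.
[KNM] = ½·((-8)·(-15/4−5) + (-13/4)·(5−(-10)) + (-5)·(-10−(-15/4))) = ½·(70 − 195/4 + 125/4) = 105/4, so the L-coordinate is 1/4.
[KLN] = ½·((-8)·(0−(-15/4)) + 8·(-15/4−(-10)) + (-13/4)·(-10−0)) = ½·(-30 + 50 + 65/2) = 105/4, so the M-coordinate is 1/4.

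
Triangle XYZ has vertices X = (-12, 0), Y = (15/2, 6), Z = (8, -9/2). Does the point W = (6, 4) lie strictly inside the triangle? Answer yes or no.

Barycentric coordinates of W: (67/831, 644/831, 40/277).
The three coordinates are positive, positive, positive; a point is interior exactly when all three are positive.

yes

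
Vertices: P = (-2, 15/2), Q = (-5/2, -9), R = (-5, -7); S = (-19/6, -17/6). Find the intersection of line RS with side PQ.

Barycentric coordinates of S with respect to PQR: (1/3, 1/3, 1/3).
On side PQ the R-coordinate is zero; dropping S's R-weight 1/3 and renormalizing the remaining 1/3 : 1/3 gives weights 1/2, 1/2 on P, Q.
T = (1/2)·(-2, 15/2) + (1/2)·(-5/2, -9) = (-9/4, -3/4).

(-9/4, -3/4)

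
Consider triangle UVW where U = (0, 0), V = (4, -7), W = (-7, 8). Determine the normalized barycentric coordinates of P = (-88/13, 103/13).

Signed area of the reference triangle: [UVW] = ½·(0·(-7−8) + 4·(8−0) + (-7)·(0−(-7))) = ½·(0 + 32 − 49) = -17/2.
[PVW] = ½·((-88/13)·(-7−8) + 4·(8−(103/13)) + (-7)·(103/13−(-7))) = ½·(1320/13 + 4/13 − 1358/13) = -17/13, so the U-coordinate is (-17/13)/(-17/2) = 2/13.
[UPW] = ½·(0·(103/13−8) + (-88/13)·(8−0) + (-7)·(0−(103/13))) = ½·(0 − 704/13 + 721/13) = 17/26, so the V-coordinate is -1/13.
[UVP] = ½·(0·(-7−(103/13)) + 4·(103/13−0) + (-88/13)·(0−(-7))) = ½·(0 + 412/13 − 616/13) = -102/13, so the W-coordinate is 12/13.
Check: 2/13 − 1/13 + 12/13 = 1.

(2/13, -1/13, 12/13)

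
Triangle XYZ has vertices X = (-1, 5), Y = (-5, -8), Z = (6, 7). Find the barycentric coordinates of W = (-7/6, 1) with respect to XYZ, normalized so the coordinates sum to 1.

Signed area of the reference triangle: [XYZ] = ½·((-1)·(-8−7) + (-5)·(7−5) + 6·(5−(-8))) = ½·(15 − 10 + 78) = 83/2.
[WYZ] = ½·((-7/6)·(-8−7) + (-5)·(7−1) + 6·(1−(-8))) = ½·(35/2 − 30 + 54) = 83/4, so the X-coordinate is (83/4)/(83/2) = 1/2.
[XWZ] = ½·((-1)·(1−7) + (-7/6)·(7−5) + 6·(5−1)) = ½·(6 − 7/3 + 24) = 83/6, so the Y-coordinate is 1/3.
[XYW] = ½·((-1)·(-8−1) + (-5)·(1−5) + (-7/6)·(5−(-8))) = ½·(9 + 20 − 91/6) = 83/12, so the Z-coordinate is 1/6.

(1/2, 1/3, 1/6)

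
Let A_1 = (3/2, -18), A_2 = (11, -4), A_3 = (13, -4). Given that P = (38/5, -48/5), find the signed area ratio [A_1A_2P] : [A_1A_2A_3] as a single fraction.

1/5

[A_1A_2A_3] = ½·((3/2)·(-4−(-4)) + 11·(-4−(-18)) + 13·(-18−(-4))) = ½·(0 + 154 − 182) = -14.
[A_1A_2P] = ½·((3/2)·(-4−(-48/5)) + 11·(-48/5−(-18)) + (38/5)·(-18−(-4))) = ½·(42/5 + 462/5 − 532/5) = -14/5, so the ratio is (-14/5)/(-14) = 1/5.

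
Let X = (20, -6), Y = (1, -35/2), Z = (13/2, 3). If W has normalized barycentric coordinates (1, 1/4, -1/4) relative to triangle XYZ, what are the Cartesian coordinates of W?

(149/8, -89/8)

W = 1·X + (1/4)·Y + (-1/4)·Z.
x-coordinate: 1·20 + (1/4)·1 + (-1/4)·(13/2) = 149/8.
y-coordinate: 1·(-6) + (1/4)·(-35/2) + (-1/4)·3 = -89/8.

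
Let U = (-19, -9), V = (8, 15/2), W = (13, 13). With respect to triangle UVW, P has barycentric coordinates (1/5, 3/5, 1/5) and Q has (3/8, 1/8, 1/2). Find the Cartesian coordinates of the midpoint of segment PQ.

(159/80, 749/160)

Barycentric coordinates of the midpoint are the average: (23/80, 29/80, 7/20).
Converting: (23/80)·U + (29/80)·V + (7/20)·W = (159/80, 749/160).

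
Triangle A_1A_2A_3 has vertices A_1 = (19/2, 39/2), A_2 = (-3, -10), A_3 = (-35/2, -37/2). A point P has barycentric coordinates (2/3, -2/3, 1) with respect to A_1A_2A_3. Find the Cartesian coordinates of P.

(-55/6, 7/6)

P = (2/3)·A_1 + (-2/3)·A_2 + 1·A_3.
x-coordinate: (2/3)·(19/2) + (-2/3)·(-3) + 1·(-35/2) = -55/6.
y-coordinate: (2/3)·(39/2) + (-2/3)·(-10) + 1·(-37/2) = 7/6.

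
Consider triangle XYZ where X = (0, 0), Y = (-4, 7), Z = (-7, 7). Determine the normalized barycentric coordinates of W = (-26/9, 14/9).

Signed area of the reference triangle: [XYZ] = ½·(0·(7−7) + (-4)·(7−0) + (-7)·(0−7)) = ½·(0 − 28 + 49) = 21/2.
[WYZ] = ½·((-26/9)·(7−7) + (-4)·(7−(14/9)) + (-7)·(14/9−7)) = ½·(0 − 196/9 + 343/9) = 49/6, so the X-coordinate is (49/6)/(21/2) = 7/9.
[XWZ] = ½·(0·(14/9−7) + (-26/9)·(7−0) + (-7)·(0−(14/9))) = ½·(0 − 182/9 + 98/9) = -14/3, so the Y-coordinate is -4/9.
[XYW] = ½·(0·(7−(14/9)) + (-4)·(14/9−0) + (-26/9)·(0−7)) = ½·(0 − 56/9 + 182/9) = 7, so the Z-coordinate is 2/3.

(7/9, -4/9, 2/3)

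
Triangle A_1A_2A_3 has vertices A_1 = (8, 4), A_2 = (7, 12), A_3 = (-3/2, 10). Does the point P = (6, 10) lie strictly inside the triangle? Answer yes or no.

Barycentric coordinates of P: (3/14, 9/14, 1/7).
The three coordinates are positive, positive, positive; a point is interior exactly when all three are positive.

yes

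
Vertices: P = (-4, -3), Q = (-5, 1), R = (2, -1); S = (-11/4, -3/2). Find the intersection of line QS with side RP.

Barycentric coordinates of S with respect to PQR: (1/2, 1/4, 1/4).
On side RP the Q-coordinate is zero; dropping S's Q-weight 1/4 and renormalizing the remaining 1/4 : 1/2 gives weights 1/3, 2/3 on R, P.
T = (1/3)·(2, -1) + (2/3)·(-4, -3) = (-2, -7/3).

(-2, -7/3)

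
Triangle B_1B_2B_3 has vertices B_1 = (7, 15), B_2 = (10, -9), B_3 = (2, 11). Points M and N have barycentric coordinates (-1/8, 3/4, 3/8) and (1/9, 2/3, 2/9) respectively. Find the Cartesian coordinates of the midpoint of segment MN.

Barycentric coordinates of the midpoint are the average: (-1/144, 17/24, 43/144).
Converting: (-1/144)·B_1 + (17/24)·B_2 + (43/144)·B_3 = (1099/144, -115/36).

(1099/144, -115/36)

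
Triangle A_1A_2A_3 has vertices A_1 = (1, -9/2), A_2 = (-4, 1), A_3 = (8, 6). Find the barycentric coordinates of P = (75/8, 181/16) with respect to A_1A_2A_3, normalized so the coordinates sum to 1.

Signed area of the reference triangle: [A_1A_2A_3] = ½·(1·(1−6) + (-4)·(6−(-9/2)) + 8·(-9/2−1)) = ½·(-5 − 42 − 44) = -91/2.
[PA_2A_3] = ½·((75/8)·(1−6) + (-4)·(6−(181/16)) + 8·(181/16−1)) = ½·(-375/8 + 85/4 + 165/2) = 455/16, so the A_1-coordinate is (455/16)/(-91/2) = -5/8.
[A_1PA_3] = ½·(1·(181/16−6) + (75/8)·(6−(-9/2)) + 8·(-9/2−(181/16))) = ½·(85/16 + 1575/16 − 253/2) = -91/8, so the A_2-coordinate is 1/4.
[A_1A_2P] = ½·(1·(1−(181/16)) + (-4)·(181/16−(-9/2)) + (75/8)·(-9/2−1)) = ½·(-165/16 − 253/4 − 825/16) = -1001/16, so the A_3-coordinate is 11/8.
Check: -5/8 + 1/4 + 11/8 = 1.

(-5/8, 1/4, 11/8)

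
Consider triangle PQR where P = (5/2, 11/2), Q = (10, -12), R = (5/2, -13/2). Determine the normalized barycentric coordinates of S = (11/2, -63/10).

(1/5, 2/5, 2/5)

Signed area of the reference triangle: [PQR] = ½·((5/2)·(-12−(-13/2)) + 10·(-13/2−(11/2)) + (5/2)·(11/2−(-12))) = ½·(-55/4 − 120 + 175/4) = -45.
[SQR] = ½·((11/2)·(-12−(-13/2)) + 10·(-13/2−(-63/10)) + (5/2)·(-63/10−(-12))) = ½·(-121/4 − 2 + 57/4) = -9, so the P-coordinate is (-9)/(-45) = 1/5.
[PSR] = ½·((5/2)·(-63/10−(-13/2)) + (11/2)·(-13/2−(11/2)) + (5/2)·(11/2−(-63/10))) = ½·(1/2 − 66 + 59/2) = -18, so the Q-coordinate is 2/5.
[PQS] = ½·((5/2)·(-12−(-63/10)) + 10·(-63/10−(11/2)) + (11/2)·(11/2−(-12))) = ½·(-57/4 − 118 + 385/4) = -18, so the R-coordinate is 2/5.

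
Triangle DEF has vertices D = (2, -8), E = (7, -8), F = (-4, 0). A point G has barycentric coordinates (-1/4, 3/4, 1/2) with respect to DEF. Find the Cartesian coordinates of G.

(11/4, -4)

G = (-1/4)·D + (3/4)·E + (1/2)·F.
x-coordinate: (-1/4)·2 + (3/4)·7 + (1/2)·(-4) = 11/4.
y-coordinate: (-1/4)·(-8) + (3/4)·(-8) + (1/2)·0 = -4.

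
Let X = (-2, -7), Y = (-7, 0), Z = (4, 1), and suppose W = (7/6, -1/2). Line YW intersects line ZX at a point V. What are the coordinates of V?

(14/5, -3/5)

Barycentric coordinates of W with respect to XYZ: (1/6, 1/6, 2/3).
On side ZX the Y-coordinate is zero; dropping W's Y-weight 1/6 and renormalizing the remaining 2/3 : 1/6 gives weights 4/5, 1/5 on Z, X.
V = (4/5)·(4, 1) + (1/5)·(-2, -7) = (14/5, -3/5).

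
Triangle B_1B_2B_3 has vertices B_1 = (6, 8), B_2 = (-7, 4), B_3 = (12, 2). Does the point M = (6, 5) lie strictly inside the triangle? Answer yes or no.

Barycentric coordinates of M: (15/34, 3/17, 13/34).
The three coordinates are positive, positive, positive; a point is interior exactly when all three are positive.

yes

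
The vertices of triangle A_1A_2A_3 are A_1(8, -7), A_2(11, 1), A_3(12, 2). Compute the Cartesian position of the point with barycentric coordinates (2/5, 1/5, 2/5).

(51/5, -9/5)

P = (2/5)·A_1 + (1/5)·A_2 + (2/5)·A_3.
x-coordinate: (2/5)·8 + (1/5)·11 + (2/5)·12 = 51/5.
y-coordinate: (2/5)·(-7) + (1/5)·1 + (2/5)·2 = -9/5.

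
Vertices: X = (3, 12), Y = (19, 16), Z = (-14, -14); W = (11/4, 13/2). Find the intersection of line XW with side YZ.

Barycentric coordinates of W with respect to XYZ: (1/2, 1/4, 1/4).
On side YZ the X-coordinate is zero; dropping W's X-weight 1/2 and renormalizing the remaining 1/4 : 1/4 gives weights 1/2, 1/2 on Y, Z.
V = (1/2)·(19, 16) + (1/2)·(-14, -14) = (5/2, 1).

(5/2, 1)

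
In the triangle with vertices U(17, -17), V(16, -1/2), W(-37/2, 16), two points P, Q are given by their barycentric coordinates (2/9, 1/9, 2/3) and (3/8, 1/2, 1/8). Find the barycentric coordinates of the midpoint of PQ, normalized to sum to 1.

Since both coordinate triples sum to 1, the midpoint's barycentrics are the componentwise average.
(2/9+3/8)/2 = 43/144; similarly 11/36 and 19/48.

(43/144, 11/36, 19/48)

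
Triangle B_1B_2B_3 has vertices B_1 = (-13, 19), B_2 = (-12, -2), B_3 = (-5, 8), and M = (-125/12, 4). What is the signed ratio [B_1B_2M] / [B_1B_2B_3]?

[B_1B_2B_3] = ½·((-13)·(-2−8) + (-12)·(8−19) + (-5)·(19−(-2))) = ½·(130 + 132 − 105) = 157/2.
[B_1B_2M] = ½·((-13)·(-2−4) + (-12)·(4−19) + (-125/12)·(19−(-2))) = ½·(78 + 180 − 875/4) = 157/8, so the ratio is (157/8)/(157/2) = 1/4.

1/4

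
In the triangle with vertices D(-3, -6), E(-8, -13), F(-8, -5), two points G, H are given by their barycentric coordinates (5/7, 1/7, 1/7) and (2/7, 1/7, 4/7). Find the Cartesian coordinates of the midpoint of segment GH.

Barycentric coordinates of the midpoint are the average: (1/2, 1/7, 5/14).
Converting: (1/2)·D + (1/7)·E + (5/14)·F = (-11/2, -93/14).

(-11/2, -93/14)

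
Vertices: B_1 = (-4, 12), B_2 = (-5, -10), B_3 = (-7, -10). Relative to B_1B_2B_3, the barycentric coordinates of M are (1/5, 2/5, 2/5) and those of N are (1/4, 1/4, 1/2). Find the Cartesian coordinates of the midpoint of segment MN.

Barycentric coordinates of the midpoint are the average: (9/40, 13/40, 9/20).
Converting: (9/40)·B_1 + (13/40)·B_2 + (9/20)·B_3 = (-227/40, -101/20).

(-227/40, -101/20)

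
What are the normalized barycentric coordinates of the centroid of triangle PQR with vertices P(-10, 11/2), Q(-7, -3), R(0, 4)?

The centroid is the average of the vertices, so each weight is 1/3.

(1/3, 1/3, 1/3)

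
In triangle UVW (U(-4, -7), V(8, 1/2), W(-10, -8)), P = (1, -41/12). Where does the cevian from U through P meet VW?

(7/2, -13/8)

Barycentric coordinates of P with respect to UVW: (1/3, 1/2, 1/6).
On side VW the U-coordinate is zero; dropping P's U-weight 1/3 and renormalizing the remaining 1/2 : 1/6 gives weights 3/4, 1/4 on V, W.
Q = (3/4)·(8, 1/2) + (1/4)·(-10, -8) = (7/2, -13/8).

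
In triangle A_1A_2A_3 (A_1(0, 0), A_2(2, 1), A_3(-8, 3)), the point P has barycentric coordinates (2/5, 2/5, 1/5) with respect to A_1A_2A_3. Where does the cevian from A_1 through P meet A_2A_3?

Line A_1P meets A_2A_3 where the A_1-coordinate vanishes; zeroing P's A_1-weight and renormalizing leaves A_2, A_3-weights 2/5 : 1/5 → (2/3, 1/3).
So Q = (2/3)·A_2 + (1/3)·A_3 = (-4/3, 5/3).

(-4/3, 5/3)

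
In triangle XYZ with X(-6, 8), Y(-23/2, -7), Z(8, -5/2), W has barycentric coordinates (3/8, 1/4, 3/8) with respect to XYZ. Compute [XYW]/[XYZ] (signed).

The signed ratio [XYW]/[XYZ] equals the barycentric coordinate of W at vertex Z, which is 3/8.

3/8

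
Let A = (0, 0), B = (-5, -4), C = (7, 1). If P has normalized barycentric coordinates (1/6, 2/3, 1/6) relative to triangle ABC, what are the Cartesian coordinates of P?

P = (1/6)·A + (2/3)·B + (1/6)·C.
x-coordinate: (1/6)·0 + (2/3)·(-5) + (1/6)·7 = -13/6.
y-coordinate: (1/6)·0 + (2/3)·(-4) + (1/6)·1 = -5/2.

(-13/6, -5/2)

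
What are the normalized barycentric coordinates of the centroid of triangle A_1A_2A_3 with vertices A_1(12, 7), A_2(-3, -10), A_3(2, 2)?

The centroid is the average of the vertices, so each weight is 1/3.

(1/3, 1/3, 1/3)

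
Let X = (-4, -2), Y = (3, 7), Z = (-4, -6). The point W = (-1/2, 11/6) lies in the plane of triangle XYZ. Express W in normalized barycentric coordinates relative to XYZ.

Signed area of the reference triangle: [XYZ] = ½·((-4)·(7−(-6)) + 3·(-6−(-2)) + (-4)·(-2−7)) = ½·(-52 − 12 + 36) = -14.
[WYZ] = ½·((-1/2)·(7−(-6)) + 3·(-6−(11/6)) + (-4)·(11/6−7)) = ½·(-13/2 − 47/2 + 62/3) = -14/3, so the X-coordinate is (-14/3)/(-14) = 1/3.
[XWZ] = ½·((-4)·(11/6−(-6)) + (-1/2)·(-6−(-2)) + (-4)·(-2−(11/6))) = ½·(-94/3 + 2 + 46/3) = -7, so the Y-coordinate is 1/2.
[XYW] = ½·((-4)·(7−(11/6)) + 3·(11/6−(-2)) + (-1/2)·(-2−7)) = ½·(-62/3 + 23/2 + 9/2) = -7/3, so the Z-coordinate is 1/6.

(1/3, 1/2, 1/6)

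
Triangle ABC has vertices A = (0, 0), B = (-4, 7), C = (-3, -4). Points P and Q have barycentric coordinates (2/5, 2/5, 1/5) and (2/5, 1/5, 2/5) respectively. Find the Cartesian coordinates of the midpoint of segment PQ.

(-21/10, 9/10)

Barycentric coordinates of the midpoint are the average: (2/5, 3/10, 3/10).
Converting: (2/5)·A + (3/10)·B + (3/10)·C = (-21/10, 9/10).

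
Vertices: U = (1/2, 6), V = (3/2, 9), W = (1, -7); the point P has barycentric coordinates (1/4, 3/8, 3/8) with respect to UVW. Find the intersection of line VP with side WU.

Line VP meets WU where the V-coordinate vanishes; zeroing P's V-weight and renormalizing leaves W, U-weights 3/8 : 1/4 → (3/5, 2/5).
So Q = (3/5)·W + (2/5)·U = (4/5, -9/5).

(4/5, -9/5)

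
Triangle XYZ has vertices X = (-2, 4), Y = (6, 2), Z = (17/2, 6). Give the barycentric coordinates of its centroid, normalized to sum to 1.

(1/3, 1/3, 1/3)

The centroid is the average of the vertices, so each weight is 1/3.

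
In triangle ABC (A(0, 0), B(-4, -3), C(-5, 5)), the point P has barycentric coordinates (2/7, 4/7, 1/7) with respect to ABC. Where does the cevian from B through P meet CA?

(-5/3, 5/3)

Line BP meets CA where the B-coordinate vanishes; zeroing P's B-weight and renormalizing leaves C, A-weights 1/7 : 2/7 → (1/3, 2/3).
So Q = (1/3)·C + (2/3)·A = (-5/3, 5/3).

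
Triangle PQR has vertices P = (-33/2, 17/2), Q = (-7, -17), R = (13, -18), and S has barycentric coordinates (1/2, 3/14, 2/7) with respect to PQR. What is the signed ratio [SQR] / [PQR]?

The signed ratio [SQR]/[PQR] equals the barycentric coordinate of S at vertex P, which is 1/2.

1/2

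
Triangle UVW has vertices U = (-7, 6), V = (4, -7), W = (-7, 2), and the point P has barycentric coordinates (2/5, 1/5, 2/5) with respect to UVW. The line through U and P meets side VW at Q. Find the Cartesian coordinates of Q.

Line UP meets VW where the U-coordinate vanishes; zeroing P's U-weight and renormalizing leaves V, W-weights 1/5 : 2/5 → (1/3, 2/3).
So Q = (1/3)·V + (2/3)·W = (-10/3, -1).

(-10/3, -1)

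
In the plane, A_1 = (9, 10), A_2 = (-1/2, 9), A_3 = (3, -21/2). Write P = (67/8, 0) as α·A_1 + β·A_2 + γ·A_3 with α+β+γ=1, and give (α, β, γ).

Signed area of the reference triangle: [A_1A_2A_3] = ½·(9·(9−(-21/2)) + (-1/2)·(-21/2−10) + 3·(10−9)) = ½·(351/2 + 41/4 + 3) = 755/8.
[PA_2A_3] = ½·((67/8)·(9−(-21/2)) + (-1/2)·(-21/2−0) + 3·(0−9)) = ½·(2613/16 + 21/4 − 27) = 2265/32, so the A_1-coordinate is (2265/32)/(755/8) = 3/4.
[A_1PA_3] = ½·(9·(0−(-21/2)) + (67/8)·(-21/2−10) + 3·(10−0)) = ½·(189/2 − 2747/16 + 30) = -755/32, so the A_2-coordinate is -1/4.
[A_1A_2P] = ½·(9·(9−0) + (-1/2)·(0−10) + (67/8)·(10−9)) = ½·(81 + 5 + 67/8) = 755/16, so the A_3-coordinate is 1/2.

(3/4, -1/4, 1/2)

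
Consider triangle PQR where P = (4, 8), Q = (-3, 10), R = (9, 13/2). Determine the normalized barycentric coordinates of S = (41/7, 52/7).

(2/7, 1/7, 4/7)

Signed area of the reference triangle: [PQR] = ½·(4·(10−(13/2)) + (-3)·(13/2−8) + 9·(8−10)) = ½·(14 + 9/2 − 18) = 1/4.
[SQR] = ½·((41/7)·(10−(13/2)) + (-3)·(13/2−(52/7)) + 9·(52/7−10)) = ½·(41/2 + 39/14 − 162/7) = 1/14, so the P-coordinate is (1/14)/(1/4) = 2/7.
[PSR] = ½·(4·(52/7−(13/2)) + (41/7)·(13/2−8) + 9·(8−(52/7))) = ½·(26/7 − 123/14 + 36/7) = 1/28, so the Q-coordinate is 1/7.
[PQS] = ½·(4·(10−(52/7)) + (-3)·(52/7−8) + (41/7)·(8−10)) = ½·(72/7 + 12/7 − 82/7) = 1/7, so the R-coordinate is 4/7.
Check: 2/7 + 1/7 + 4/7 = 1.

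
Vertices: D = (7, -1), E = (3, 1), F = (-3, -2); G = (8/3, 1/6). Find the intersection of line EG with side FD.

Barycentric coordinates of G with respect to DEF: (1/6, 2/3, 1/6).
On side FD the E-coordinate is zero; dropping G's E-weight 2/3 and renormalizing the remaining 1/6 : 1/6 gives weights 1/2, 1/2 on F, D.
H = (1/2)·(-3, -2) + (1/2)·(7, -1) = (2, -3/2).

(2, -3/2)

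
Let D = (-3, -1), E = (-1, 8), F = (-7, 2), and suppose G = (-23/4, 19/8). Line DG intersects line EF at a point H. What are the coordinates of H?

(-43/7, 20/7)

Barycentric coordinates of G with respect to DEF: (1/8, 1/8, 3/4).
On side EF the D-coordinate is zero; dropping G's D-weight 1/8 and renormalizing the remaining 1/8 : 3/4 gives weights 1/7, 6/7 on E, F.
H = (1/7)·(-1, 8) + (6/7)·(-7, 2) = (-43/7, 20/7).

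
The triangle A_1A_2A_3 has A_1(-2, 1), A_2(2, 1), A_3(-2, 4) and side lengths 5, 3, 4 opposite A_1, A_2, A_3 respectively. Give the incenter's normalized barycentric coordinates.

The incenter has barycentric coordinates proportional to the opposite side lengths: (5 : 3 : 4).
Normalizing by 5+3+4 = 12 gives (5/12, 1/4, 1/3).

(5/12, 1/4, 1/3)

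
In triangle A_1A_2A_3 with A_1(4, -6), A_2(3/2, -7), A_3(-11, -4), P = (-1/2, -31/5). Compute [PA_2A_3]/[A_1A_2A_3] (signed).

1/5

[A_1A_2A_3] = ½·(4·(-7−(-4)) + (3/2)·(-4−(-6)) + (-11)·(-6−(-7))) = ½·(-12 + 3 − 11) = -10.
[PA_2A_3] = ½·((-1/2)·(-7−(-4)) + (3/2)·(-4−(-31/5)) + (-11)·(-31/5−(-7))) = ½·(3/2 + 33/10 − 44/5) = -2, so the ratio is (-2)/(-10) = 1/5.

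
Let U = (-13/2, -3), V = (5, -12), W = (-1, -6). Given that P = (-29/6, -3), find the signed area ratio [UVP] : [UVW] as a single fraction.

[UVW] = ½·((-13/2)·(-12−(-6)) + 5·(-6−(-3)) + (-1)·(-3−(-12))) = ½·(39 − 15 − 9) = 15/2.
[UVP] = ½·((-13/2)·(-12−(-3)) + 5·(-3−(-3)) + (-29/6)·(-3−(-12))) = ½·(117/2 + 0 − 87/2) = 15/2, so the ratio is (15/2)/(15/2) = 1.

1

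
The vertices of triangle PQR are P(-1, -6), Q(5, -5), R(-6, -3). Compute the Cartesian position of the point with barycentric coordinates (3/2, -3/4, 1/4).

(-27/4, -6)

S = (3/2)·P + (-3/4)·Q + (1/4)·R.
x-coordinate: (3/2)·(-1) + (-3/4)·5 + (1/4)·(-6) = -27/4.
y-coordinate: (3/2)·(-6) + (-3/4)·(-5) + (1/4)·(-3) = -6.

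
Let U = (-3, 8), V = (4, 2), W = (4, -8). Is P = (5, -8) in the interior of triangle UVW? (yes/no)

no

Barycentric coordinates of P: (-1/7, 8/35, 32/35).
The three coordinates are negative, positive, positive; a point is interior exactly when all three are positive.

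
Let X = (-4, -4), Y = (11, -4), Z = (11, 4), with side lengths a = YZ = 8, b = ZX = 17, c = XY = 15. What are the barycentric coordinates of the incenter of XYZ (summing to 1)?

The incenter has barycentric coordinates proportional to the opposite side lengths: (8 : 17 : 15).
Normalizing by 8+17+15 = 40 gives (1/5, 17/40, 3/8).

(1/5, 17/40, 3/8)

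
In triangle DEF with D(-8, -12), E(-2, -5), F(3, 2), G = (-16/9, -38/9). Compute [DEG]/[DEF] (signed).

4/9

[DEF] = ½·((-8)·(-5−2) + (-2)·(2−(-12)) + 3·(-12−(-5))) = ½·(56 − 28 − 21) = 7/2.
[DEG] = ½·((-8)·(-5−(-38/9)) + (-2)·(-38/9−(-12)) + (-16/9)·(-12−(-5))) = ½·(56/9 − 140/9 + 112/9) = 14/9, so the ratio is (14/9)/(7/2) = 4/9.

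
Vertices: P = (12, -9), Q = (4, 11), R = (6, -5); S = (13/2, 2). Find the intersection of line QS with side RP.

(9, -7)

Barycentric coordinates of S with respect to PQR: (1/4, 1/2, 1/4).
On side RP the Q-coordinate is zero; dropping S's Q-weight 1/2 and renormalizing the remaining 1/4 : 1/4 gives weights 1/2, 1/2 on R, P.
T = (1/2)·(6, -5) + (1/2)·(12, -9) = (9, -7).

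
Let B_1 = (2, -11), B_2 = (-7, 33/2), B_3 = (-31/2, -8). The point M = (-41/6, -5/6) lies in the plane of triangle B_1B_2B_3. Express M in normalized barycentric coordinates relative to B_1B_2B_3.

(1/3, 1/3, 1/3)

Signed area of the reference triangle: [B_1B_2B_3] = ½·(2·(33/2−(-8)) + (-7)·(-8−(-11)) + (-31/2)·(-11−(33/2))) = ½·(49 − 21 + 1705/4) = 1817/8.
[MB_2B_3] = ½·((-41/6)·(33/2−(-8)) + (-7)·(-8−(-5/6)) + (-31/2)·(-5/6−(33/2))) = ½·(-2009/12 + 301/6 + 806/3) = 1817/24, so the B_1-coordinate is (1817/24)/(1817/8) = 1/3.
[B_1MB_3] = ½·(2·(-5/6−(-8)) + (-41/6)·(-8−(-11)) + (-31/2)·(-11−(-5/6))) = ½·(43/3 − 41/2 + 1891/12) = 1817/24, so the B_2-coordinate is 1/3.
[B_1B_2M] = ½·(2·(33/2−(-5/6)) + (-7)·(-5/6−(-11)) + (-41/6)·(-11−(33/2))) = ½·(104/3 − 427/6 + 2255/12) = 1817/24, so the B_3-coordinate is 1/3.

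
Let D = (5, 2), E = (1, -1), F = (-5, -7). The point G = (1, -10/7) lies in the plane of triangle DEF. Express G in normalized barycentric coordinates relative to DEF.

(3/7, 2/7, 2/7)

Signed area of the reference triangle: [DEF] = ½·(5·(-1−(-7)) + 1·(-7−2) + (-5)·(2−(-1))) = ½·(30 − 9 − 15) = 3.
[GEF] = ½·(1·(-1−(-7)) + 1·(-7−(-10/7)) + (-5)·(-10/7−(-1))) = ½·(6 − 39/7 + 15/7) = 9/7, so the D-coordinate is (9/7)/3 = 3/7.
[DGF] = ½·(5·(-10/7−(-7)) + 1·(-7−2) + (-5)·(2−(-10/7))) = ½·(195/7 − 9 − 120/7) = 6/7, so the E-coordinate is 2/7.
[DEG] = ½·(5·(-1−(-10/7)) + 1·(-10/7−2) + 1·(2−(-1))) = ½·(15/7 − 24/7 + 3) = 6/7, so the F-coordinate is 2/7.
Check: 3/7 + 2/7 + 2/7 = 1.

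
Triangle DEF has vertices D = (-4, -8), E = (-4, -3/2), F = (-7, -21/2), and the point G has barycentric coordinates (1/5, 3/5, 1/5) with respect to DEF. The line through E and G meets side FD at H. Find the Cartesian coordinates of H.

(-11/2, -37/4)

Line EG meets FD where the E-coordinate vanishes; zeroing G's E-weight and renormalizing leaves F, D-weights 1/5 : 1/5 → (1/2, 1/2).
So H = (1/2)·F + (1/2)·D = (-11/2, -37/4).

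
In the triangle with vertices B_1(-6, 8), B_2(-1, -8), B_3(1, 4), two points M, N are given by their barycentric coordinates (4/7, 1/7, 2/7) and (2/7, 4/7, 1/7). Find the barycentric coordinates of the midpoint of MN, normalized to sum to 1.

(3/7, 5/14, 3/14)

Since both coordinate triples sum to 1, the midpoint's barycentrics are the componentwise average.
(4/7+2/7)/2 = 3/7; similarly 5/14 and 3/14.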